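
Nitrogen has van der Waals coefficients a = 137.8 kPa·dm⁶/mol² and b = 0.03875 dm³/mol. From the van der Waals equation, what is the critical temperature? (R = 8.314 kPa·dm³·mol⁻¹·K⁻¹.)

T_c ≈ 126.7 K

For a van der Waals gas, T_c = 8a/(27Rb).
T_c = 8×137.8/(27×8.314×0.03875) = 1102.4/8.6985 = 126.7 K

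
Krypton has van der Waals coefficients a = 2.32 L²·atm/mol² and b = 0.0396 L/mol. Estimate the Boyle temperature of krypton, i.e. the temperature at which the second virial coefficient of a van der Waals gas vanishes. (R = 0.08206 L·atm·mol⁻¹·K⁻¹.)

For a van der Waals gas the second virial coefficient B₂ = b − a/(RT) vanishes at T_B = a/(Rb).
T_B = 2.32/(0.08206×0.0396) = 2.32/0.0032496 = 713.9 K

T_B ≈ 713.9 K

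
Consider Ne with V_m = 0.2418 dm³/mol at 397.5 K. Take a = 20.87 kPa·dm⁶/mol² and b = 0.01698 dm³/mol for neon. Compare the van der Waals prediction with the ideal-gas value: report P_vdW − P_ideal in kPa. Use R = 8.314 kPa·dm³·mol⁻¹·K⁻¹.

Ideal: P_ideal = RT/V_m = (8.314)(397.5)/0.2418 = 13667.6 kPa
vdW: P = RT/(V_m − b) − a/V_m² = 3304.82/0.224820 − 20.87/0.0584672 = 14699.8 − 356.952 = 14342.8 kPa
ΔP = 14342.8 − 13667.6 = 675 kPa

ΔP ≈ 675 kPa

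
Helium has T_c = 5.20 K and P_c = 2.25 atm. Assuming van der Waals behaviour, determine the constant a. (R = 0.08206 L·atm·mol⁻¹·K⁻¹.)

a ≈ 0.03414 L²·atm/mol²

From T_c = 8a/(27Rb) and P_c = a/(27b²): a = 27 R² T_c²/(64 P_c).
a = 27×(0.08206)²×(5.20)²/(64×2.25) = 4.9162/144.00 = 0.03414 L²·atm/mol²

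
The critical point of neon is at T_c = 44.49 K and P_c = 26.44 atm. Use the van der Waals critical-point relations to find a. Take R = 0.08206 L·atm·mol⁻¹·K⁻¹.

a ≈ 0.2127 L²·atm/mol²

From T_c = 8a/(27Rb) and P_c = a/(27b²): a = 27 R² T_c²/(64 P_c).
a = 27×(0.08206)²×(44.49)²/(64×26.44) = 359.87/1692.2 = 0.2127 L²·atm/mol²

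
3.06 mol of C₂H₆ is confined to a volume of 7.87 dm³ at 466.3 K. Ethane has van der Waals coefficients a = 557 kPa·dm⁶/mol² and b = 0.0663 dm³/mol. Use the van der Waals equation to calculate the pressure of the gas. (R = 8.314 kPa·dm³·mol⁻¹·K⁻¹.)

P ≈ 1463 kPa

P = nRT/(V − nb) − a n²/V²
nRT/(V − nb) = (3.06)(8.314)(466.3)/(7.87 − 3.06×0.0663) = 11863/7.6671 = 1547.3 kPa
a n²/V² = (557)(3.06)²/(7.87)² = 84.207 kPa
P = 1547.3 − 84.207 = 1463 kPa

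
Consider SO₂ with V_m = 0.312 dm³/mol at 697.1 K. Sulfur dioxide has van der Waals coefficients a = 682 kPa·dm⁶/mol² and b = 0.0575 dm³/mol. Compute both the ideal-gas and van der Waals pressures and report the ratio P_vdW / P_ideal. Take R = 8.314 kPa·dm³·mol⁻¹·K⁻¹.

P_vdW / P_ideal ≈ 0.8488

Ideal: P_ideal = RT/V_m = (8.314)(697.1)/0.312 = 18575.9 kPa
vdW: P = RT/(V_m − b) − a/V_m² = 5795.69/0.254500 − 682/0.0973440 = 22772.8 − 7006.08 = 15766.7 kPa
Ratio = 15766.7/18575.9 = 0.8488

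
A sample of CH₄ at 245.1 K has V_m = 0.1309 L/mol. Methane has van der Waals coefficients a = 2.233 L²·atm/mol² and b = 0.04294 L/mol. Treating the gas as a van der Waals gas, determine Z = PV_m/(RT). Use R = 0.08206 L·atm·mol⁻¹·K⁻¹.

P = RT/(V_m − b) − a/V_m² = (0.08206)(245.1)/(0.1309 − 0.04294) − 2.233/(0.1309)²
  = 20.113/0.087960 − 130.32 = 228.66 − 130.32 = 98.34 atm
Z = PV_m/(RT) = (98.34)(0.1309)/((0.08206)(245.1)) = 12.873/20.113 = 0.6400

Z ≈ 0.6400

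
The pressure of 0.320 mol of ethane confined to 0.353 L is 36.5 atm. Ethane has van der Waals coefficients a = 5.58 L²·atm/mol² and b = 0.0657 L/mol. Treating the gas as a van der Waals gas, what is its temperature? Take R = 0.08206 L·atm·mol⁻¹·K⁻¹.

T ≈ 519.4 K

T = (P + a n²/V²)(V − nb)/(nR)
P + a n²/V² = 36.5 + (5.58)(0.320)²/(0.353)² = 41.085 atm
V − nb = 0.353 − (0.320)(0.0657) = 0.33198 L
T = (41.085)(0.33198)/((0.320)(0.08206)) = 519.4 K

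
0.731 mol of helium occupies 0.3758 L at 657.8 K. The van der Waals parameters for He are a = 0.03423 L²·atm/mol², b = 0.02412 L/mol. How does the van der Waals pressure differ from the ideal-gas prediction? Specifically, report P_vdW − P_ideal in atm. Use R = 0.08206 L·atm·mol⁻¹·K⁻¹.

ΔP ≈ 5.04 atm

Ideal: P_ideal = nRT/V = (0.731)(0.08206)(657.8)/0.3758 = 104.999 atm
vdW: P = nRT/(V − nb) − a n²/V² = 39.4587/0.358168 − 0.0182912/0.141226 = 110.168 − 0.129517 = 110.038 atm
ΔP = 110.038 − 104.999 = 5.04 atm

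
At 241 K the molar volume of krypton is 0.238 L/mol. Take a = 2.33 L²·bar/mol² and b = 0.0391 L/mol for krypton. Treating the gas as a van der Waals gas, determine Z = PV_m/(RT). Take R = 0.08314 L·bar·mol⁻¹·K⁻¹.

P = RT/(V_m − b) − a/V_m² = (0.08314)(241)/(0.238 − 0.0391) − 2.33/(0.238)²
  = 20.037/0.19890 − 41.134 = 100.74 − 41.134 = 59.61 bar
Z = PV_m/(RT) = (59.61)(0.238)/((0.08314)(241)) = 14.187/20.037 = 0.7080

Z ≈ 0.7080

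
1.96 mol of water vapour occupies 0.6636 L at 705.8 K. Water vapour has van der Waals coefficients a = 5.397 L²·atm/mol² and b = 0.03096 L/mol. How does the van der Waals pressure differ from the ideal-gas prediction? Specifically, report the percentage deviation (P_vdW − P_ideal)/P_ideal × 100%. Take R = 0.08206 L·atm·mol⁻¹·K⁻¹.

Ideal: P_ideal = nRT/V = (1.96)(0.08206)(705.8)/0.6636 = 171.066 atm
vdW: P = nRT/(V − nb) − a n²/V² = 113.519/0.602918 − 20.7331/0.440365 = 188.283 − 47.0816 = 141.201 atm
% deviation = (141.201 − 171.066)/171.066 × 100% = -17.46%

-17.46 %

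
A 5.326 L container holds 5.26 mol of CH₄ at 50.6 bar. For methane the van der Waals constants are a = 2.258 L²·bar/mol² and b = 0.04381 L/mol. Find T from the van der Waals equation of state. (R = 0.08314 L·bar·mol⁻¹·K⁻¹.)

T ≈ 615.2 K

T = (P + a n²/V²)(V − nb)/(nR)
P + a n²/V² = 50.6 + (2.258)(5.26)²/(5.326)² = 52.802 bar
V − nb = 5.326 − (5.26)(0.04381) = 5.0956 L
T = (52.802)(5.0956)/((5.26)(0.08314)) = 615.2 K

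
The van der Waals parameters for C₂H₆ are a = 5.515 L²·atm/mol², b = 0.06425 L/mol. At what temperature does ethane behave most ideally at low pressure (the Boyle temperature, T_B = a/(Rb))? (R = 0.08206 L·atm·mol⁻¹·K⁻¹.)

For a van der Waals gas the second virial coefficient B₂ = b − a/(RT) vanishes at T_B = a/(Rb).
T_B = 5.515/(0.08206×0.06425) = 5.515/0.0052724 = 1046 K

T_B ≈ 1046 K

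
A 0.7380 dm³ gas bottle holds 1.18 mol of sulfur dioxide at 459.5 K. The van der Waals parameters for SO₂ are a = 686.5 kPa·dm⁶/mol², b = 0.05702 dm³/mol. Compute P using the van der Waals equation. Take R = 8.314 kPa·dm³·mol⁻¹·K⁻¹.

P = nRT/(V − nb) − a n²/V²
nRT/(V − nb) = (1.18)(8.314)(459.5)/(0.7380 − 1.18×0.05702) = 4507.9/0.67072 = 6721.0 kPa
a n²/V² = (686.5)(1.18)²/(0.7380)² = 1755.1 kPa
P = 6721.0 − 1755.1 = 4966 kPa

P ≈ 4966 kPa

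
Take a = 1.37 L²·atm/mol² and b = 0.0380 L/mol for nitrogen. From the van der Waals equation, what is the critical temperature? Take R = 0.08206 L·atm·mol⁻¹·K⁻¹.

T_c ≈ 130.2 K

For a van der Waals gas, T_c = 8a/(27Rb).
T_c = 8×1.37/(27×0.08206×0.0380) = 10.960/0.084194 = 130.2 K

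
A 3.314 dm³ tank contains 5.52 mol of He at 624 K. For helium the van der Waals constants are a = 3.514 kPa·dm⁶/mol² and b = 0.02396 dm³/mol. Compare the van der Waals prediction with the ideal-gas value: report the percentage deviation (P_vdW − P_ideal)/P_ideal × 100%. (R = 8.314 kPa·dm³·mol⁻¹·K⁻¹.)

Ideal: P_ideal = nRT/V = (5.52)(8.314)(624)/3.314 = 8641.34 kPa
vdW: P = nRT/(V − nb) − a n²/V² = 28637.4/3.18174 − 107.073/10.9826 = 9000.55 − 9.74933 = 8990.80 kPa
% deviation = (8990.80 − 8641.34)/8641.34 × 100% = 4.04%

4.04 %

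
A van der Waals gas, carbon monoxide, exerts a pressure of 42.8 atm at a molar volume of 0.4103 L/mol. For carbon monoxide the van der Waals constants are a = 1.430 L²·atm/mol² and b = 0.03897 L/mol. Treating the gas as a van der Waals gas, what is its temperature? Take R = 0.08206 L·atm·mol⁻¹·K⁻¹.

T = (P + a/V_m²)(V_m − b)/R
P + a/V_m² = 42.8 + 1.430/(0.4103)² = 51.294 atm
V_m − b = 0.4103 − 0.03897 = 0.37133 L/mol
T = (51.294)(0.37133)/0.08206 = 232.1 K

T ≈ 232.1 K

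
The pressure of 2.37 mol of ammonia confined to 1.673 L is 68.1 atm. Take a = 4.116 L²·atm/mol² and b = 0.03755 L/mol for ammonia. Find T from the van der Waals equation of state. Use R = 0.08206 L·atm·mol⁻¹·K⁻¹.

T ≈ 621.9 K

T = (P + a n²/V²)(V − nb)/(nR)
P + a n²/V² = 68.1 + (4.116)(2.37)²/(1.673)² = 76.360 atm
V − nb = 1.673 − (2.37)(0.03755) = 1.5840 L
T = (76.360)(1.5840)/((2.37)(0.08206)) = 621.9 K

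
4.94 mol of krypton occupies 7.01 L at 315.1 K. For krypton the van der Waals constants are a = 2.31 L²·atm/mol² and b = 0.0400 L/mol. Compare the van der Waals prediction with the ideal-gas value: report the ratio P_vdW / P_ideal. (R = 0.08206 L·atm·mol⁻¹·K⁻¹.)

Ideal: P_ideal = nRT/V = (4.94)(0.08206)(315.1)/7.01 = 18.2217 atm
vdW: P = nRT/(V − nb) − a n²/V² = 127.734/6.81240 − 56.3723/49.1401 = 18.7502 − 1.14718 = 17.6030 atm
Ratio = 17.6030/18.2217 = 0.9660

P_vdW / P_ideal ≈ 0.9660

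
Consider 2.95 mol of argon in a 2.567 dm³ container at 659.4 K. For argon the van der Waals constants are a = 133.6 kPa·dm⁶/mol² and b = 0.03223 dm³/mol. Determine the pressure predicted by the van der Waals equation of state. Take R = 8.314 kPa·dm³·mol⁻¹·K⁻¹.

P = nRT/(V − nb) − a n²/V²
nRT/(V − nb) = (2.95)(8.314)(659.4)/(2.567 − 2.95×0.03223) = 16173/2.4719 = 6542.7 kPa
a n²/V² = (133.6)(2.95)²/(2.567)² = 176.44 kPa
P = 6542.7 − 176.44 = 6366 kPa

P ≈ 6366 kPa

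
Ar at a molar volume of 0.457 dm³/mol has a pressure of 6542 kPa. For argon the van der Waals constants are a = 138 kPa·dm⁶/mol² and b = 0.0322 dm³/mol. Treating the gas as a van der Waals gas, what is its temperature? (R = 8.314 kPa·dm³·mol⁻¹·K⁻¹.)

T ≈ 368.0 K

T = (P + a/V_m²)(V_m − b)/R
P + a/V_m² = 6542 + 138/(0.457)² = 7202.8 kPa
V_m − b = 0.457 − 0.0322 = 0.42480 dm³/mol
T = (7202.8)(0.42480)/8.314 = 368.0 K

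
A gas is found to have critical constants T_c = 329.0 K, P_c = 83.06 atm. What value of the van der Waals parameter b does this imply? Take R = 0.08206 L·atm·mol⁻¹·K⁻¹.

From T_c = 8a/(27Rb) and P_c = a/(27b²): b = R T_c/(8 P_c).
b = (0.08206)(329.0)/(8×83.06) = 26.998/664.48 = 0.04063 L/mol

b ≈ 0.04063 L/mol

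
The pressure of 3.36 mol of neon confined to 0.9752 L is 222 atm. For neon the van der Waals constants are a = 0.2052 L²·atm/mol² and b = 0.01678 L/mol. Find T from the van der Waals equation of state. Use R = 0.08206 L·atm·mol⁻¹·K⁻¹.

T ≈ 747.9 K

T = (P + a n²/V²)(V − nb)/(nR)
P + a n²/V² = 222 + (0.2052)(3.36)²/(0.9752)² = 224.44 atm
V − nb = 0.9752 − (3.36)(0.01678) = 0.91882 L
T = (224.44)(0.91882)/((3.36)(0.08206)) = 747.9 K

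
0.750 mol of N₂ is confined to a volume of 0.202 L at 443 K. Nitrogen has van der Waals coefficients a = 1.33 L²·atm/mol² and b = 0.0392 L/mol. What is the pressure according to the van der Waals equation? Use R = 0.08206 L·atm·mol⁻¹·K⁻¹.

P = nRT/(V − nb) − a n²/V²
nRT/(V − nb) = (0.750)(0.08206)(443)/(0.202 − 0.750×0.0392) = 27.264/0.17260 = 157.96 atm
a n²/V² = (1.33)(0.750)²/(0.202)² = 18.335 atm
P = 157.96 − 18.335 = 139.6 atm

P ≈ 139.6 atm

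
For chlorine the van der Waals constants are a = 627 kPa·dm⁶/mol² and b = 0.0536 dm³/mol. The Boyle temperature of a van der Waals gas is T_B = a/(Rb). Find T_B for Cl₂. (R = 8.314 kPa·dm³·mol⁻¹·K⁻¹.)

T_B ≈ 1407 K

For a van der Waals gas the second virial coefficient B₂ = b − a/(RT) vanishes at T_B = a/(Rb).
T_B = 627/(8.314×0.0536) = 627/0.44563 = 1407 K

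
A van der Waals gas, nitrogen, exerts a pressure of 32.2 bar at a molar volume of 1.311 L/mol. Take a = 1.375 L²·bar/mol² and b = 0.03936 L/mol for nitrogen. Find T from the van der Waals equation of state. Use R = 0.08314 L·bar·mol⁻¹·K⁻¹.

T ≈ 504.7 K

T = (P + a/V_m²)(V_m − b)/R
P + a/V_m² = 32.2 + 1.375/(1.311)² = 33.000 bar
V_m − b = 1.311 − 0.03936 = 1.2716 L/mol
T = (33.000)(1.2716)/0.08314 = 504.7 K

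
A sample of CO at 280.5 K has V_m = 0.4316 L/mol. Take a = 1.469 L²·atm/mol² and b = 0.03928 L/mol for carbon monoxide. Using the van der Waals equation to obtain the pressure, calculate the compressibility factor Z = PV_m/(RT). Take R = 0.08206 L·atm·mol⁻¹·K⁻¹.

Z ≈ 0.9523

P = RT/(V_m − b) − a/V_m² = (0.08206)(280.5)/(0.4316 − 0.03928) − 1.469/(0.4316)²
  = 23.018/0.39232 − 7.8860 = 58.671 − 7.8860 = 50.785 atm
Z = PV_m/(RT) = (50.785)(0.4316)/((0.08206)(280.5)) = 21.919/23.018 = 0.9523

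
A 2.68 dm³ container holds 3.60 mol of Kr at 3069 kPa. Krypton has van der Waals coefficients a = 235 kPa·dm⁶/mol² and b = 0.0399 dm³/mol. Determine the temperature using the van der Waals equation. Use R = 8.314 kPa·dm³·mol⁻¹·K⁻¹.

T ≈ 296.0 K

T = (P + a n²/V²)(V − nb)/(nR)
P + a n²/V² = 3069 + (235)(3.60)²/(2.68)² = 3493.0 kPa
V − nb = 2.68 − (3.60)(0.0399) = 2.5364 dm³
T = (3493.0)(2.5364)/((3.60)(8.314)) = 296.0 K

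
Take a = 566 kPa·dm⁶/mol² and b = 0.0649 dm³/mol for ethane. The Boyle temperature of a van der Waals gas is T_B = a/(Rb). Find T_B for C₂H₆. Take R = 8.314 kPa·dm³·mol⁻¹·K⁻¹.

For a van der Waals gas the second virial coefficient B₂ = b − a/(RT) vanishes at T_B = a/(Rb).
T_B = 566/(8.314×0.0649) = 566/0.53958 = 1049 K

T_B ≈ 1049 K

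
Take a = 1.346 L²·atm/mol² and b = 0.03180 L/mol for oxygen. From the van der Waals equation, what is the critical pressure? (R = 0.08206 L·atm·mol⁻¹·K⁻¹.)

For a van der Waals gas, P_c = a/(27b²).
P_c = 1.346/(27×(0.03180)²) = 1.346/0.027303 = 49.30 atm

P_c ≈ 49.30 atm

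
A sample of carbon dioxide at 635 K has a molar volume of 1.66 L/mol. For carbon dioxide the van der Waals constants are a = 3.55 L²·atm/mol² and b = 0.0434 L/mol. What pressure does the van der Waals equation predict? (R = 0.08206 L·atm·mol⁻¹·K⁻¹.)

P = RT/(V_m − b) − a/V_m²
RT/(V_m − b) = (0.08206)(635)/(1.66 − 0.0434) = 52.108/1.6166 = 32.233 atm
a/V_m² = 3.55/(1.66)² = 1.2883 atm
P = 32.233 − 1.2883 = 30.94 atm

P ≈ 30.94 atm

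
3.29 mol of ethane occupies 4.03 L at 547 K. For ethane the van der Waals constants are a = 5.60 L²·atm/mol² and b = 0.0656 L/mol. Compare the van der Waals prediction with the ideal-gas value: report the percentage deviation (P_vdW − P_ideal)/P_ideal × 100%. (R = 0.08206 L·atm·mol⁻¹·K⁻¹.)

Ideal: P_ideal = nRT/V = (3.29)(0.08206)(547)/4.03 = 36.6446 atm
vdW: P = nRT/(V − nb) − a n²/V² = 147.678/3.81418 − 60.6150/16.2409 = 38.7182 − 3.73224 = 34.9860 atm
% deviation = (34.9860 − 36.6446)/36.6446 × 100% = -4.53%

-4.53 %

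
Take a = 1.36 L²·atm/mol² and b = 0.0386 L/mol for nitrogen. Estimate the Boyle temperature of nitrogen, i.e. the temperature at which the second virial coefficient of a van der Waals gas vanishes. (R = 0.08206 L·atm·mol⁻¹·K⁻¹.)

For a van der Waals gas the second virial coefficient B₂ = b − a/(RT) vanishes at T_B = a/(Rb).
T_B = 1.36/(0.08206×0.0386) = 1.36/0.0031675 = 429.4 K

T_B ≈ 429.4 K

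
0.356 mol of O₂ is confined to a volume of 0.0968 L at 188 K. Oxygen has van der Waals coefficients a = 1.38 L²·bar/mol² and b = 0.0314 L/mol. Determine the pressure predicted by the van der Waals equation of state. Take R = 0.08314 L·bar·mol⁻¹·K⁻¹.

P = nRT/(V − nb) − a n²/V²
nRT/(V − nb) = (0.356)(0.08314)(188)/(0.0968 − 0.356×0.0314) = 5.5644/0.085622 = 64.988 bar
a n²/V² = (1.38)(0.356)²/(0.0968)² = 18.665 bar
P = 64.988 − 18.665 = 46.32 bar

P ≈ 46.32 bar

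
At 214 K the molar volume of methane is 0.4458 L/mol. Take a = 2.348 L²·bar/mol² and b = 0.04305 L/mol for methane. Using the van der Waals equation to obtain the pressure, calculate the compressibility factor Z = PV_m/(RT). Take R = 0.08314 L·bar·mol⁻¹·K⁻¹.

P = RT/(V_m − b) − a/V_m² = (0.08314)(214)/(0.4458 − 0.04305) − 2.348/(0.4458)²
  = 17.792/0.40275 − 11.815 = 44.176 − 11.815 = 32.361 bar
Z = PV_m/(RT) = (32.361)(0.4458)/((0.08314)(214)) = 14.427/17.792 = 0.8109

Z ≈ 0.8109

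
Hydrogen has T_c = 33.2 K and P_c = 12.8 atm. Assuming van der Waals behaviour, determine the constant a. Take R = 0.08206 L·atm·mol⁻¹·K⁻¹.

From T_c = 8a/(27Rb) and P_c = a/(27b²): a = 27 R² T_c²/(64 P_c).
a = 27×(0.08206)²×(33.2)²/(64×12.8) = 200.40/819.20 = 0.2446 L²·atm/mol²

a ≈ 0.2446 L²·atm/mol²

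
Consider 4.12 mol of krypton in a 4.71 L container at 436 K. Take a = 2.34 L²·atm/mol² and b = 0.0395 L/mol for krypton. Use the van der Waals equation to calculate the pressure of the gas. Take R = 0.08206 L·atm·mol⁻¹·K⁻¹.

P ≈ 30.63 atm

P = nRT/(V − nb) − a n²/V²
nRT/(V − nb) = (4.12)(0.08206)(436)/(4.71 − 4.12×0.0395) = 147.41/4.5473 = 32.417 atm
a n²/V² = (2.34)(4.12)²/(4.71)² = 1.7905 atm
P = 32.417 − 1.7905 = 30.63 atm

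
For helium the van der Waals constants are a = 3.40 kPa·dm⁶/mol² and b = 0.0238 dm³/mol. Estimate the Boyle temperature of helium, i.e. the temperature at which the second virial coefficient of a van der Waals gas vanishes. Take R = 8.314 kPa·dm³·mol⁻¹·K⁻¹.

T_B ≈ 17.18 K

For a van der Waals gas the second virial coefficient B₂ = b − a/(RT) vanishes at T_B = a/(Rb).
T_B = 3.40/(8.314×0.0238) = 3.40/0.19787 = 17.18 K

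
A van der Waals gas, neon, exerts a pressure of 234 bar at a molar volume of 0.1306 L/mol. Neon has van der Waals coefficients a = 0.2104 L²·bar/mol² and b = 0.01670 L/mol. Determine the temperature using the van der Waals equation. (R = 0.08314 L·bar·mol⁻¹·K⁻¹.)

T = (P + a/V_m²)(V_m − b)/R
P + a/V_m² = 234 + 0.2104/(0.1306)² = 246.34 bar
V_m − b = 0.1306 − 0.01670 = 0.11390 L/mol
T = (246.34)(0.11390)/0.08314 = 337.5 K

T ≈ 337.5 K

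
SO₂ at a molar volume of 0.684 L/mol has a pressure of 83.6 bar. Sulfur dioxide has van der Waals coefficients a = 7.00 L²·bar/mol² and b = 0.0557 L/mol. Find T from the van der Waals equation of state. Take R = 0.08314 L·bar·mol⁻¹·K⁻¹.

T = (P + a/V_m²)(V_m − b)/R
P + a/V_m² = 83.6 + 7.00/(0.684)² = 98.562 bar
V_m − b = 0.684 − 0.0557 = 0.62830 L/mol
T = (98.562)(0.62830)/0.08314 = 744.8 K

T ≈ 744.8 K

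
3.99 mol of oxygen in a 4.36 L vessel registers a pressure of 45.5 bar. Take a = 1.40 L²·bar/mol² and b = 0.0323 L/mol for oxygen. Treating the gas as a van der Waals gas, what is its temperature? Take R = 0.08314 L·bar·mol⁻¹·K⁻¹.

T = (P + a n²/V²)(V − nb)/(nR)
P + a n²/V² = 45.5 + (1.40)(3.99)²/(4.36)² = 46.672 bar
V − nb = 4.36 − (3.99)(0.0323) = 4.2311 L
T = (46.672)(4.2311)/((3.99)(0.08314)) = 595.3 K

T ≈ 595.3 K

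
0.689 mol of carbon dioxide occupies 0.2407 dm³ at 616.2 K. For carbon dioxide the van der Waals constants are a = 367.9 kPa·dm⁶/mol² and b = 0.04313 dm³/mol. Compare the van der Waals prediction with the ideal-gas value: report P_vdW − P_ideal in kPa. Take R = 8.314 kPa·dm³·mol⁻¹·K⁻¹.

ΔP ≈ -949 kPa

Ideal: P_ideal = nRT/V = (0.689)(8.314)(616.2)/0.2407 = 14664.8 kPa
vdW: P = nRT/(V − nb) − a n²/V² = 3529.81/0.210983 − 174.650/0.0579365 = 16730.3 − 3014.51 = 13715.8 kPa
ΔP = 13715.8 − 14664.8 = -949 kPa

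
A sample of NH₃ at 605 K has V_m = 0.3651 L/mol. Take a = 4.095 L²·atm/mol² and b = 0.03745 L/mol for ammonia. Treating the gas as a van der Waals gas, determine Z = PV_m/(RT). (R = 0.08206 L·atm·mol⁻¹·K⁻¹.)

Z ≈ 0.8884

P = RT/(V_m − b) − a/V_m² = (0.08206)(605)/(0.3651 − 0.03745) − 4.095/(0.3651)²
  = 49.646/0.32765 − 30.721 = 151.52 − 30.721 = 120.80 atm
Z = PV_m/(RT) = (120.80)(0.3651)/((0.08206)(605)) = 44.104/49.646 = 0.8884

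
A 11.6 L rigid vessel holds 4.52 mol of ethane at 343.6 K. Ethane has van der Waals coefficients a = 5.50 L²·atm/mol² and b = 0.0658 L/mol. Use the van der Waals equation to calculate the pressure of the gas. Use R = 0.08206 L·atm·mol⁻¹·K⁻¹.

P ≈ 10.44 atm

P = nRT/(V − nb) − a n²/V²
nRT/(V − nb) = (4.52)(0.08206)(343.6)/(11.6 − 4.52×0.0658) = 127.45/11.303 = 11.276 atm
a n²/V² = (5.50)(4.52)²/(11.6)² = 0.83507 atm
P = 11.276 − 0.83507 = 10.44 atm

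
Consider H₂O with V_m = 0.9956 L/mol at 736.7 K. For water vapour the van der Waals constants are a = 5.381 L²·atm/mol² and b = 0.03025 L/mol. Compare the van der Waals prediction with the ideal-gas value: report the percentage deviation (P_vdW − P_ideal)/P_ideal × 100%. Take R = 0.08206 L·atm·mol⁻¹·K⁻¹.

Ideal: P_ideal = RT/V_m = (0.08206)(736.7)/0.9956 = 60.7208 atm
vdW: P = RT/(V_m − b) − a/V_m² = 60.4536/0.965350 − 5.381/0.991219 = 62.6235 − 5.42867 = 57.1948 atm
% deviation = (57.1948 − 60.7208)/60.7208 × 100% = -5.81%

-5.81 %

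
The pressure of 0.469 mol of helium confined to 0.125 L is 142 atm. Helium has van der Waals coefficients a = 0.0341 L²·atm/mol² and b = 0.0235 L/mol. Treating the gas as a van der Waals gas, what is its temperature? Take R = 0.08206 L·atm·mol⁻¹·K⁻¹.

T ≈ 422.0 K

T = (P + a n²/V²)(V − nb)/(nR)
P + a n²/V² = 142 + (0.0341)(0.469)²/(0.125)² = 142.48 atm
V − nb = 0.125 − (0.469)(0.0235) = 0.11398 L
T = (142.48)(0.11398)/((0.469)(0.08206)) = 422.0 K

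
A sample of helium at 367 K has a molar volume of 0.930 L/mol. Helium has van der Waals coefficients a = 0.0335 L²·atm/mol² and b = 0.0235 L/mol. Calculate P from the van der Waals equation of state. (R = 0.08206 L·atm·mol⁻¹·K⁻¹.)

P ≈ 33.18 atm

P = RT/(V_m − b) − a/V_m²
RT/(V_m − b) = (0.08206)(367)/(0.930 − 0.0235) = 30.116/0.90650 = 33.222 atm
a/V_m² = 0.0335/(0.930)² = 0.038733 atm
P = 33.222 − 0.038733 = 33.18 atm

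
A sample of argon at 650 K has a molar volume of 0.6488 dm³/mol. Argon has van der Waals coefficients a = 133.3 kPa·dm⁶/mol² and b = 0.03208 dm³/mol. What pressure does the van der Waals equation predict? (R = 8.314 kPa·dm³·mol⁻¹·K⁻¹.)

P ≈ 8446 kPa

P = RT/(V_m − b) − a/V_m²
RT/(V_m − b) = (8.314)(650)/(0.6488 − 0.03208) = 5404.1/0.61672 = 8762.6 kPa
a/V_m² = 133.3/(0.6488)² = 316.67 kPa
P = 8762.6 − 316.67 = 8446 kPa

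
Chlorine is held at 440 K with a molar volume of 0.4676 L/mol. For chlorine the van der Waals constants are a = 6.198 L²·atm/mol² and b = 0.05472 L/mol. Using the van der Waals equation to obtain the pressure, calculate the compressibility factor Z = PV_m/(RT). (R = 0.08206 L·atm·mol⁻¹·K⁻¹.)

P = RT/(V_m − b) − a/V_m² = (0.08206)(440)/(0.4676 − 0.05472) − 6.198/(0.4676)²
  = 36.106/0.41288 − 28.347 = 87.449 − 28.347 = 59.102 atm
Z = PV_m/(RT) = (59.102)(0.4676)/((0.08206)(440)) = 27.636/36.106 = 0.7654

Z ≈ 0.7654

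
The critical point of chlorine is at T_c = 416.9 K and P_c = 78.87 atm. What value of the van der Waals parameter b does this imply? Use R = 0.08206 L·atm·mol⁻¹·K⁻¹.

From T_c = 8a/(27Rb) and P_c = a/(27b²): b = R T_c/(8 P_c).
b = (0.08206)(416.9)/(8×78.87) = 34.211/630.96 = 0.05422 L/mol

b ≈ 0.05422 L/mol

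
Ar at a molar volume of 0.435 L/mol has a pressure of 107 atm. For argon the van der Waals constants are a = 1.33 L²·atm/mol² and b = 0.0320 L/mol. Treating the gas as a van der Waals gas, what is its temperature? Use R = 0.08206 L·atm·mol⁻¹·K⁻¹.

T ≈ 560.0 K

T = (P + a/V_m²)(V_m − b)/R
P + a/V_m² = 107 + 1.33/(0.435)² = 114.03 atm
V_m − b = 0.435 − 0.0320 = 0.40300 L/mol
T = (114.03)(0.40300)/0.08206 = 560.0 K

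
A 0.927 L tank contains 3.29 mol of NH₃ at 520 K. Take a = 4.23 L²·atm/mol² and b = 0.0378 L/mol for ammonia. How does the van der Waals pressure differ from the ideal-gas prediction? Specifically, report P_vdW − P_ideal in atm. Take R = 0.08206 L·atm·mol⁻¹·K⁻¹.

Ideal: P_ideal = nRT/V = (3.29)(0.08206)(520)/0.927 = 151.444 atm
vdW: P = nRT/(V − nb) − a n²/V² = 140.388/0.802638 − 45.7859/0.859329 = 174.908 − 53.2810 = 121.627 atm
ΔP = 121.627 − 151.444 = -29.82 atm

ΔP ≈ -29.82 atm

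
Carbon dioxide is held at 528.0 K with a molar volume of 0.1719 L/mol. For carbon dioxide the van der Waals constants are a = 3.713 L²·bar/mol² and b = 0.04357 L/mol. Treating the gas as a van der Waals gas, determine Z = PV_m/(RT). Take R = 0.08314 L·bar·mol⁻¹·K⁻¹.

Z ≈ 0.8475

P = RT/(V_m − b) − a/V_m² = (0.08314)(528.0)/(0.1719 − 0.04357) − 3.713/(0.1719)²
  = 43.898/0.12833 − 125.65 = 342.07 − 125.65 = 216.42 bar
Z = PV_m/(RT) = (216.42)(0.1719)/((0.08314)(528.0)) = 37.203/43.898 = 0.8475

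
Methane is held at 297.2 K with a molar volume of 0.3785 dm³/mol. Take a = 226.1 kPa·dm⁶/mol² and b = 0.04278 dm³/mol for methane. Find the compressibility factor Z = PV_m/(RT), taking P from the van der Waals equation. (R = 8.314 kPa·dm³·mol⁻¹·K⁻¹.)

Z ≈ 0.8857

P = RT/(V_m − b) − a/V_m² = (8.314)(297.2)/(0.3785 − 0.04278) − 226.1/(0.3785)²
  = 2470.9/0.33572 − 1578.2 = 7360.0 − 1578.2 = 5781.8 kPa
Z = PV_m/(RT) = (5781.8)(0.3785)/((8.314)(297.2)) = 2188.4/2470.9 = 0.8857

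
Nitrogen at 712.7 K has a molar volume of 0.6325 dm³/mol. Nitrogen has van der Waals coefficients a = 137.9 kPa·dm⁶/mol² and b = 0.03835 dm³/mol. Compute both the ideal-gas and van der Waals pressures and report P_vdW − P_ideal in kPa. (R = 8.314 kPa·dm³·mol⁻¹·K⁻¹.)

Ideal: P_ideal = RT/V_m = (8.314)(712.7)/0.6325 = 9368.20 kPa
vdW: P = RT/(V_m − b) − a/V_m² = 5925.39/0.594150 − 137.9/0.400056 = 9972.89 − 344.702 = 9628.19 kPa
ΔP = 9628.19 − 9368.20 = 260.0 kPa

ΔP ≈ 260.0 kPa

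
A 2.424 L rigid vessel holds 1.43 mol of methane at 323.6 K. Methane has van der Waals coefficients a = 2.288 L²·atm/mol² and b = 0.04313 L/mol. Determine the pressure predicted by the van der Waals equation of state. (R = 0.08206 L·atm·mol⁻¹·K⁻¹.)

P ≈ 15.28 atm

P = nRT/(V − nb) − a n²/V²
nRT/(V − nb) = (1.43)(0.08206)(323.6)/(2.424 − 1.43×0.04313) = 37.973/2.3623 = 16.075 atm
a n²/V² = (2.288)(1.43)²/(2.424)² = 0.79627 atm
P = 16.075 − 0.79627 = 15.28 atm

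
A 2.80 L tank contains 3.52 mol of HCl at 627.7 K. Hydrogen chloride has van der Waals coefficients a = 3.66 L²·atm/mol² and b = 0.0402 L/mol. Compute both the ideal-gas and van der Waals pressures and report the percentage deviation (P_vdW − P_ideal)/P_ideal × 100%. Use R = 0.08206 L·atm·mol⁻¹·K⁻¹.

Ideal: P_ideal = nRT/V = (3.52)(0.08206)(627.7)/2.80 = 64.7542 atm
vdW: P = nRT/(V − nb) − a n²/V² = 181.312/2.65850 − 45.3489/7.84000 = 68.2009 − 5.78430 = 62.4166 atm
% deviation = (62.4166 − 64.7542)/64.7542 × 100% = -3.61%

-3.61 %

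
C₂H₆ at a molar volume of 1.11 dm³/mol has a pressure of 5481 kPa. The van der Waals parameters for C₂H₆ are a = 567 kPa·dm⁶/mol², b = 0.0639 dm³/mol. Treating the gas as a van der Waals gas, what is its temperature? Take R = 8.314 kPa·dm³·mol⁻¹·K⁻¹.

T ≈ 747.5 K

T = (P + a/V_m²)(V_m − b)/R
P + a/V_m² = 5481 + 567/(1.11)² = 5941.2 kPa
V_m − b = 1.11 − 0.0639 = 1.0461 dm³/mol
T = (5941.2)(1.0461)/8.314 = 747.5 K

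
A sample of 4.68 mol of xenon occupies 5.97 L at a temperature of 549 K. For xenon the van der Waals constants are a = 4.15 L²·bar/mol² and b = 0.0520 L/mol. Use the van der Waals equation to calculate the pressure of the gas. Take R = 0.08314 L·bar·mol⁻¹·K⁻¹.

P = nRT/(V − nb) − a n²/V²
nRT/(V − nb) = (4.68)(0.08314)(549)/(5.97 − 4.68×0.0520) = 213.61/5.7266 = 37.301 bar
a n²/V² = (4.15)(4.68)²/(5.97)² = 2.5503 bar
P = 37.301 − 2.5503 = 34.75 bar

P ≈ 34.75 bar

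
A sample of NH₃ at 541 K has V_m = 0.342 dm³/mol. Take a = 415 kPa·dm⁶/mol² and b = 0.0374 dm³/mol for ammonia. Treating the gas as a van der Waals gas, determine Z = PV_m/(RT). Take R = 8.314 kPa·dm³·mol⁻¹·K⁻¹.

P = RT/(V_m − b) − a/V_m² = (8.314)(541)/(0.342 − 0.0374) − 415/(0.342)²
  = 4497.9/0.30460 − 3548.1 = 14767 − 3548.1 = 11219 kPa
Z = PV_m/(RT) = (11219)(0.342)/((8.314)(541)) = 3836.9/4497.9 = 0.8530

Z ≈ 0.8530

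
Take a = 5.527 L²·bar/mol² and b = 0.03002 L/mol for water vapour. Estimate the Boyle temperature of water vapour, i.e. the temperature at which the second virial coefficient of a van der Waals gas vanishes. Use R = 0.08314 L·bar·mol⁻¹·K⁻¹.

T_B ≈ 2214 K

For a van der Waals gas the second virial coefficient B₂ = b − a/(RT) vanishes at T_B = a/(Rb).
T_B = 5.527/(0.08314×0.03002) = 5.527/0.0024959 = 2214 K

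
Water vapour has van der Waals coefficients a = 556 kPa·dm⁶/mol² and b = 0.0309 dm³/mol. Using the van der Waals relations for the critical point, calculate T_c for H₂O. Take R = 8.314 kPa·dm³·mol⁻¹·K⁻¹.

For a van der Waals gas, T_c = 8a/(27Rb).
T_c = 8×556/(27×8.314×0.0309) = 4448.0/6.9364 = 641.3 K

T_c ≈ 641.3 K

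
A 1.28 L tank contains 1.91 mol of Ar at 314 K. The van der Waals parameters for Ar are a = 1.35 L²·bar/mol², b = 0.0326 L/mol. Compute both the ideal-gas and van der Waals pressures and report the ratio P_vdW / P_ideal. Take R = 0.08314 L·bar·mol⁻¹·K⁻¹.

P_vdW / P_ideal ≈ 0.9740

Ideal: P_ideal = nRT/V = (1.91)(0.08314)(314)/1.28 = 38.9550 bar
vdW: P = nRT/(V − nb) − a n²/V² = 49.8624/1.21773 − 4.92494/1.63840 = 40.9470 − 3.00594 = 37.9411 bar
Ratio = 37.9411/38.9550 = 0.9740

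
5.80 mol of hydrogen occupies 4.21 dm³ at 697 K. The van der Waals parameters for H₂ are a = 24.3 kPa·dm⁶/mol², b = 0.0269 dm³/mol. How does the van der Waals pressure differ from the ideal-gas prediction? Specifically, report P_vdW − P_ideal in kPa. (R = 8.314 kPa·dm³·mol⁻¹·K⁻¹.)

Ideal: P_ideal = nRT/V = (5.80)(8.314)(697)/4.21 = 7983.41 kPa
vdW: P = nRT/(V − nb) − a n²/V² = 33610.2/4.05398 − 817.452/17.7241 = 8290.67 − 46.1209 = 8244.55 kPa
ΔP = 8244.55 − 7983.41 = 261.1 kPa

ΔP ≈ 261.1 kPa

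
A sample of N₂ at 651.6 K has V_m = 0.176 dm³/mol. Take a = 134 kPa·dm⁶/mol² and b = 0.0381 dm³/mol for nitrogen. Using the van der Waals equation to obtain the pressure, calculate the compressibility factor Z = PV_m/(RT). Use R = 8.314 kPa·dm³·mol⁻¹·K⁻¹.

P = RT/(V_m − b) − a/V_m² = (8.314)(651.6)/(0.176 − 0.0381) − 134/(0.176)²
  = 5417.4/0.13790 − 4325.9 = 39285 − 4325.9 = 34959 kPa
Z = PV_m/(RT) = (34959)(0.176)/((8.314)(651.6)) = 6152.8/5417.4 = 1.136

Z ≈ 1.136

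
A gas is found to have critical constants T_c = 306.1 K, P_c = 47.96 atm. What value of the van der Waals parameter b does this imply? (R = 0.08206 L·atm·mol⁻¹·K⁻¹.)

b ≈ 0.06547 L/mol

From T_c = 8a/(27Rb) and P_c = a/(27b²): b = R T_c/(8 P_c).
b = (0.08206)(306.1)/(8×47.96) = 25.119/383.68 = 0.06547 L/mol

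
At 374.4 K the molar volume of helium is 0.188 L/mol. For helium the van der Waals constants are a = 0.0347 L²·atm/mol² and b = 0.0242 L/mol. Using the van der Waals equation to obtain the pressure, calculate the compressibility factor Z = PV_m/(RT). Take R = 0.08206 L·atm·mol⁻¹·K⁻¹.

Z ≈ 1.142

P = RT/(V_m − b) − a/V_m² = (0.08206)(374.4)/(0.188 − 0.0242) − 0.0347/(0.188)²
  = 30.723/0.16380 − 0.98178 = 187.56 − 0.98178 = 186.58 atm
Z = PV_m/(RT) = (186.58)(0.188)/((0.08206)(374.4)) = 35.077/30.723 = 1.142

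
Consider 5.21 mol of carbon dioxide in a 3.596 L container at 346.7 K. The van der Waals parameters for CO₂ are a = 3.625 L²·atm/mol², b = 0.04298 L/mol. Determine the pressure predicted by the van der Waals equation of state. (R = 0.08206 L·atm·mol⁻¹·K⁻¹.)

P ≈ 36.35 atm

P = nRT/(V − nb) − a n²/V²
nRT/(V − nb) = (5.21)(0.08206)(346.7)/(3.596 − 5.21×0.04298) = 148.23/3.3721 = 43.958 atm
a n²/V² = (3.625)(5.21)²/(3.596)² = 7.6093 atm
P = 43.958 − 7.6093 = 36.35 atm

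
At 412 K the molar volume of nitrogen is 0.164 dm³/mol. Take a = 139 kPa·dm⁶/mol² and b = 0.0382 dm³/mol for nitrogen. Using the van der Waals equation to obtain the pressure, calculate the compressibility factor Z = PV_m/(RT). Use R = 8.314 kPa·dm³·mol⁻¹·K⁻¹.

P = RT/(V_m − b) − a/V_m² = (8.314)(412)/(0.164 − 0.0382) − 139/(0.164)²
  = 3425.4/0.12580 − 5168.1 = 27229 − 5168.1 = 22061 kPa
Z = PV_m/(RT) = (22061)(0.164)/((8.314)(412)) = 3618.0/3425.4 = 1.056

Z ≈ 1.056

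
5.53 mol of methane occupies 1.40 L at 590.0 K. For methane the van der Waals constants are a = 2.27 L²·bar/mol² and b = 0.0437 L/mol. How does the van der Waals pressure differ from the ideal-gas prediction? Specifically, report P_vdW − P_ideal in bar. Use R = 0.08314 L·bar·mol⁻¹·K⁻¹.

Ideal: P_ideal = nRT/V = (5.53)(0.08314)(590.0)/1.40 = 193.758 bar
vdW: P = nRT/(V − nb) − a n²/V² = 271.261/1.15834 − 69.4186/1.96000 = 234.181 − 35.4177 = 198.763 bar
ΔP = 198.763 − 193.758 = 5.01 bar

ΔP ≈ 5.01 bar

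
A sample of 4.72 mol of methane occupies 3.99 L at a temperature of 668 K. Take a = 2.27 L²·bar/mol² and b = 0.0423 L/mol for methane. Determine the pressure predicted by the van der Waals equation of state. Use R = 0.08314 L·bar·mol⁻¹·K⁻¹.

P ≈ 65.98 bar

P = nRT/(V − nb) − a n²/V²
nRT/(V − nb) = (4.72)(0.08314)(668)/(3.99 − 4.72×0.0423) = 262.14/3.7903 = 69.161 bar
a n²/V² = (2.27)(4.72)²/(3.99)² = 3.1766 bar
P = 69.161 − 3.1766 = 65.98 bar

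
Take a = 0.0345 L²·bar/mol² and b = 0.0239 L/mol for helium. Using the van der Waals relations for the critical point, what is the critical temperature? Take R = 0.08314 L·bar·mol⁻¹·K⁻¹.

T_c ≈ 5.144 K

For a van der Waals gas, T_c = 8a/(27Rb).
T_c = 8×0.0345/(27×0.08314×0.0239) = 0.27600/0.053650 = 5.144 K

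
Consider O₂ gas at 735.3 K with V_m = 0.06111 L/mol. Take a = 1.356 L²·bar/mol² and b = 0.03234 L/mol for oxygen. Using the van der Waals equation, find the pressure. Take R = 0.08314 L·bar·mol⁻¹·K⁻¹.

P = RT/(V_m − b) − a/V_m²
RT/(V_m − b) = (0.08314)(735.3)/(0.06111 − 0.03234) = 61.133/0.028770 = 2124.9 bar
a/V_m² = 1.356/(0.06111)² = 363.11 bar
P = 2124.9 − 363.11 = 1762 bar

P ≈ 1762 bar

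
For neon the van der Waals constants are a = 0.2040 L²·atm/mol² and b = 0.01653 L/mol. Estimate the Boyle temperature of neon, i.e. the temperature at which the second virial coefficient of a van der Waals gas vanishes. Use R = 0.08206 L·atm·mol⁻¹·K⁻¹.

T_B ≈ 150.4 K

For a van der Waals gas the second virial coefficient B₂ = b − a/(RT) vanishes at T_B = a/(Rb).
T_B = 0.2040/(0.08206×0.01653) = 0.2040/0.0013565 = 150.4 K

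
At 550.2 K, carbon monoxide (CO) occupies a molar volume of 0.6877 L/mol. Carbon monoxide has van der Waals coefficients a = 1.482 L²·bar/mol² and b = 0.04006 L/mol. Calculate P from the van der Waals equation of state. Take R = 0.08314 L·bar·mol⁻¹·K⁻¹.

P ≈ 67.50 bar

P = RT/(V_m − b) − a/V_m²
RT/(V_m − b) = (0.08314)(550.2)/(0.6877 − 0.04006) = 45.744/0.64764 = 70.632 bar
a/V_m² = 1.482/(0.6877)² = 3.1336 bar
P = 70.632 − 3.1336 = 67.50 bar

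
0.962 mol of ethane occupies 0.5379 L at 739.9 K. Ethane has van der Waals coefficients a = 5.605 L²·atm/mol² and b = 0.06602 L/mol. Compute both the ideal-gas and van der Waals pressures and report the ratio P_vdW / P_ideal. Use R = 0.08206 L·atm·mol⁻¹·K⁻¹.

P_vdW / P_ideal ≈ 0.9688

Ideal: P_ideal = nRT/V = (0.962)(0.08206)(739.9)/0.5379 = 108.587 atm
vdW: P = nRT/(V − nb) − a n²/V² = 58.4090/0.474389 − 5.18711/0.289336 = 123.125 − 17.9276 = 105.197 atm
Ratio = 105.197/108.587 = 0.9688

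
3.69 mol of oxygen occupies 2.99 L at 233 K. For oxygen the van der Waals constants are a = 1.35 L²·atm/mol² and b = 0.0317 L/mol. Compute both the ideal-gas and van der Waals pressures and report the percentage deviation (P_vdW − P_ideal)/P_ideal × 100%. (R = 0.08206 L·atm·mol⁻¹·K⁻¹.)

-4.64 %

Ideal: P_ideal = nRT/V = (3.69)(0.08206)(233)/2.99 = 23.5962 atm
vdW: P = nRT/(V − nb) − a n²/V² = 70.5527/2.87303 − 18.3817/8.94010 = 24.5569 − 2.05610 = 22.5008 atm
% deviation = (22.5008 − 23.5962)/23.5962 × 100% = -4.64%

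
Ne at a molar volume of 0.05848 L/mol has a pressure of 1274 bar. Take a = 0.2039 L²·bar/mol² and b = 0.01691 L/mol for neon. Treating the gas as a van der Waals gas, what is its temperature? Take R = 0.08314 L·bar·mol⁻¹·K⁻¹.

T = (P + a/V_m²)(V_m − b)/R
P + a/V_m² = 1274 + 0.2039/(0.05848)² = 1333.6 bar
V_m − b = 0.05848 − 0.01691 = 0.041570 L/mol
T = (1333.6)(0.041570)/0.08314 = 666.8 K

T ≈ 666.8 K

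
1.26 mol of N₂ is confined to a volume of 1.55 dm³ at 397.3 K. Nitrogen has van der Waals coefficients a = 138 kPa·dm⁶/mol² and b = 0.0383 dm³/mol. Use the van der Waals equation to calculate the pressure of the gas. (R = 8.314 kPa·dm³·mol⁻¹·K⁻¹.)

P = nRT/(V − nb) − a n²/V²
nRT/(V − nb) = (1.26)(8.314)(397.3)/(1.55 − 1.26×0.0383) = 4162.0/1.5017 = 2771.5 kPa
a n²/V² = (138)(1.26)²/(1.55)² = 91.192 kPa
P = 2771.5 − 91.192 = 2680 kPa

P ≈ 2680 kPa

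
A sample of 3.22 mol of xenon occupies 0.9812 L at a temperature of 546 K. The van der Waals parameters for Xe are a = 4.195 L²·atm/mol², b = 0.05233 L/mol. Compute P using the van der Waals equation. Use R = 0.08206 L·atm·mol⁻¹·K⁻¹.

P ≈ 132.3 atm

P = nRT/(V − nb) − a n²/V²
nRT/(V − nb) = (3.22)(0.08206)(546)/(0.9812 − 3.22×0.05233) = 144.27/0.81270 = 177.52 atm
a n²/V² = (4.195)(3.22)²/(0.9812)² = 45.178 atm
P = 177.52 − 45.178 = 132.3 atm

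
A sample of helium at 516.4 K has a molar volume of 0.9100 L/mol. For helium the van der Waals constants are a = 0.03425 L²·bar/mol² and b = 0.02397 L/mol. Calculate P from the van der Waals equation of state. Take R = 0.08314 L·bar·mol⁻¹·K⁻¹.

P ≈ 48.41 bar

P = RT/(V_m − b) − a/V_m²
RT/(V_m − b) = (0.08314)(516.4)/(0.9100 − 0.02397) = 42.933/0.88603 = 48.455 bar
a/V_m² = 0.03425/(0.9100)² = 0.041360 bar
P = 48.455 − 0.041360 = 48.41 bar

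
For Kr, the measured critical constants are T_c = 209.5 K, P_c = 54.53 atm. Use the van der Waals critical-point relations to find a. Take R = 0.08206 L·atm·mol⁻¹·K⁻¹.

a ≈ 2.287 L²·atm/mol²

From T_c = 8a/(27Rb) and P_c = a/(27b²): a = 27 R² T_c²/(64 P_c).
a = 27×(0.08206)²×(209.5)²/(64×54.53) = 7979.9/3489.9 = 2.287 L²·atm/mol²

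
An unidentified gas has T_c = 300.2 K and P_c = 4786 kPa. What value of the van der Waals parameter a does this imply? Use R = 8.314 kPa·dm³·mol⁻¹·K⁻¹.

a ≈ 549.1 kPa·dm⁶/mol²

From T_c = 8a/(27Rb) and P_c = a/(27b²): a = 27 R² T_c²/(64 P_c).
a = 27×(8.314)²×(300.2)²/(64×4786) = 168191940/306304 = 549.1 kPa·dm⁶/mol²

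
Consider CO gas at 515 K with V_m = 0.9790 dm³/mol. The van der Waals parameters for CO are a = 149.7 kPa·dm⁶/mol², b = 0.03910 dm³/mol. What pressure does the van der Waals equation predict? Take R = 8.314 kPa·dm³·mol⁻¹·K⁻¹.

P ≈ 4399 kPa

P = RT/(V_m − b) − a/V_m²
RT/(V_m − b) = (8.314)(515)/(0.9790 − 0.03910) = 4281.7/0.93990 = 4555.5 kPa
a/V_m² = 149.7/(0.9790)² = 156.19 kPa
P = 4555.5 − 156.19 = 4399 kPa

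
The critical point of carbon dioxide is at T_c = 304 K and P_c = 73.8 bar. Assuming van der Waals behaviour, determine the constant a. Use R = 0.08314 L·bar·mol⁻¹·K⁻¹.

a ≈ 3.652 L²·bar/mol²

From T_c = 8a/(27Rb) and P_c = a/(27b²): a = 27 R² T_c²/(64 P_c).
a = 27×(0.08314)²×(304)²/(64×73.8) = 17248/4723.2 = 3.652 L²·bar/mol²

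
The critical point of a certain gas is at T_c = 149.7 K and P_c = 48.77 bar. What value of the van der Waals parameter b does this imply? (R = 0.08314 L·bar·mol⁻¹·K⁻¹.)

b ≈ 0.03190 L/mol

From T_c = 8a/(27Rb) and P_c = a/(27b²): b = R T_c/(8 P_c).
b = (0.08314)(149.7)/(8×48.77) = 12.446/390.16 = 0.03190 L/mol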